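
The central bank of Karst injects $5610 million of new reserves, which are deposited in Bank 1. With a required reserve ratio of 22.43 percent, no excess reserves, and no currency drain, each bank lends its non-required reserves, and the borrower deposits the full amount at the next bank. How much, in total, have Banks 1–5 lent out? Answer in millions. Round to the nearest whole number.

Bank i lends (1 − rr)^i of the original deposit: Bank 1 lends 5610·0.7757 = 4351.6770, Bank 2 lends 5610·0.7757² ≈ 3375.5958, and so on.
Summing a geometric series: total = 5610·[0.7757·(1 − 0.7757^5) / (1 − 0.7757)] ≈ 13952.4026 million.

$13952 million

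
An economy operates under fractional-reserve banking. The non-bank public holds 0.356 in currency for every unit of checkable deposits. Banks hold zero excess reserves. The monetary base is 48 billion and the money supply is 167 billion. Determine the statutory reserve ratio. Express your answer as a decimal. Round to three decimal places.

0.034

Using m = M/MB = 167/48 ≈ 3.479167. Since m = (1 + c)/(c + rr + e), the denominator satisfies c + rr + e = (1 + c)/m = (1 + 0.356) / 3.479167 ≈ 0.389748.
With c = 0.356 and e = 0, the statutory reserve ratio is 0.389748 − 0.356 − 0 = 0.033748.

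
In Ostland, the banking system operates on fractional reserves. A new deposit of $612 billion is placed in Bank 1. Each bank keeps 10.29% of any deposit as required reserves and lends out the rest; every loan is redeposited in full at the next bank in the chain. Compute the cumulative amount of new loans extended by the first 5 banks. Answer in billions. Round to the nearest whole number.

Bank i lends (1 − rr)^i of the original deposit: Bank 1 lends 612·0.8971 = 549.0252, Bank 2 lends 612·0.8971² ≈ 492.5305, and so on.
Summing a geometric series: total = 612·[0.8971·(1 − 0.8971^5) / (1 − 0.8971)] ≈ 2235.3827 billion.

$2235 billion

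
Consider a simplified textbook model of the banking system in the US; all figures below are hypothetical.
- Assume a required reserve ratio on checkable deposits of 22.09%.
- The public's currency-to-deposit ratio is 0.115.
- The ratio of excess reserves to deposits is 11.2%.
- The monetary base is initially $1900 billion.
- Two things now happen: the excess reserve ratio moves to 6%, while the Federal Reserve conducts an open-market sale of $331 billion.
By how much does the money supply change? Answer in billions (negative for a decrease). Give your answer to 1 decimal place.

-311.0 billion

Before: m₁ = (1 + 0.115) / (0.2209 + 0.112 + 0.115) ≈ 2.489395, MB₁ = 1900, so M₁ = 2.489395 × 1900 = 4729.8505 billion.
After: m₂ = (1 + 0.115) / (0.2209 + 0.06 + 0.115) ≈ 2.816368, MB₂ = 1900 − 331 = 1569, so M₂ = 2.816368 × 1569 ≈ 4418.8814 billion.
ΔM = M₂ − M₁ = 4418.8814 − 4729.8505 = -310.9691 billion.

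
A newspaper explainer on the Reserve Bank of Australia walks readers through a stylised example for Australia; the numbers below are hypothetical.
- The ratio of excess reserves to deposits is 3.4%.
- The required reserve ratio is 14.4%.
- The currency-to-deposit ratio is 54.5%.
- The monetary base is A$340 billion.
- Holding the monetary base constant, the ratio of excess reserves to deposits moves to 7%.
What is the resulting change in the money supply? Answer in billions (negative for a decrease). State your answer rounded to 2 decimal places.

-34.46 billion

Initially m₁ = (1 + 0.545) / (0.144 + 0.034 + 0.545) ≈ 2.136929, so M₁ = 2.136929 × 340 ≈ 726.5559 billion.
After the change m₂ = (1 + 0.545) / (0.144 + 0.07 + 0.545) ≈ 2.035573, so M₂ = 2.035573 × 340 ≈ 692.0948 billion.
ΔM = M₂ − M₁ = 692.0948 − 726.5559 = -34.4611 billion.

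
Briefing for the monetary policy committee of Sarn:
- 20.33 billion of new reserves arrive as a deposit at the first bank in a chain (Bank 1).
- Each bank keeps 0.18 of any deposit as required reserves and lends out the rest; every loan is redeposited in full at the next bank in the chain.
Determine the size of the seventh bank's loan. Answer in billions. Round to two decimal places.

Each bank lends a fraction (1 − rr) = 0.8200 of the deposit it receives, so Bank 7 receives 20.33·0.8200^6 and lends 20.33·0.8200^7 ≈ 5.0680 billion.

5.07 billion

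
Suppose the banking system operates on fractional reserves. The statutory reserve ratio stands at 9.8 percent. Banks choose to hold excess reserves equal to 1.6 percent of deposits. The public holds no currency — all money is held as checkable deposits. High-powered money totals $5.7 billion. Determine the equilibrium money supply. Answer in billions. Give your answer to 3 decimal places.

$50.000 billion

The money multiplier is m = 1 / (rr + e) = 1 / (0.098 + 0.016) ≈ 8.77193.
So M = m × MB = 8.77193 × 5.7 ≈ 50 billion.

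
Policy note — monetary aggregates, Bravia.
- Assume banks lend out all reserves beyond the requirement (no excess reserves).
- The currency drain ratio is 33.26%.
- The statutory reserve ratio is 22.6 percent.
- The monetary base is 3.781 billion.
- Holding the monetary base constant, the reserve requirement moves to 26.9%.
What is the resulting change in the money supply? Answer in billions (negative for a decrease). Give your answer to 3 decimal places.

Initially m₁ = (1 + 0.3326) / (0.226 + 0.3326) ≈ 2.38561, so M₁ = 2.38561 × 3.781 ≈ 9.02 billion.
After the change m₂ = (1 + 0.3326) / (0.269 + 0.3326) ≈ 2.21509, so M₂ = 2.21509 × 3.781 ≈ 8.3753 billion.
ΔM = M₂ − M₁ = 8.3753 − 9.02 = -0.6447 billion.

-0.645 billion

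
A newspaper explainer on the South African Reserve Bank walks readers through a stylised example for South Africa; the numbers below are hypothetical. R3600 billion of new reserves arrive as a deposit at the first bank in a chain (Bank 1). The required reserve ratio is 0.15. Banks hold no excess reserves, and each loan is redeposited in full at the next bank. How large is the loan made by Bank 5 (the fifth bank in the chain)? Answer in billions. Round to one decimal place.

R1597.3 billion

Each bank lends a fraction (1 − rr) = 0.8500 of the deposit it receives, so Bank 5 receives 3600·0.8500^4 and lends 3600·0.8500^5 ≈ 1597.3391 billion.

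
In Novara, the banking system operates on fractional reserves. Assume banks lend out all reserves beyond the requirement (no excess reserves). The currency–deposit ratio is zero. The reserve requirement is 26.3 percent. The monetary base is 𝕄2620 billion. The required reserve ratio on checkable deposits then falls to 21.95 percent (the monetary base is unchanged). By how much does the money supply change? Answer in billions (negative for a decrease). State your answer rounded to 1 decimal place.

Initially m₁ = 1 / (0.263) ≈ 3.802281, so M₁ = 3.802281 × 2620 ≈ 9961.9762 billion.
After the change m₂ = 1 / (0.2195) ≈ 4.555809, so M₂ = 4.555809 × 2620 ≈ 11936.2196 billion.
ΔM = M₂ − M₁ = 11936.2196 − 9961.9762 = 1974.2434 billion.

𝕄1974.2 billion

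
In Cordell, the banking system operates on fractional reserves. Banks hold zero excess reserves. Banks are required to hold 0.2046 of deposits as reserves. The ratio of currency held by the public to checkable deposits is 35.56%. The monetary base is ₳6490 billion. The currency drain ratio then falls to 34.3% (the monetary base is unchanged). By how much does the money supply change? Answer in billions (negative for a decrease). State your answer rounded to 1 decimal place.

₳212.0 billion

Initially m₁ = (1 + 0.3556) / (0.2046 + 0.3556) ≈ 2.419850, so M₁ = 2.419850 × 6490 = 15704.8265 billion.
After the change m₂ = (1 + 0.343) / (0.2046 + 0.343) ≈ 2.452520, so M₂ = 2.452520 × 6490 = 15916.8548 billion.
ΔM = M₂ − M₁ = 15916.8548 − 15704.8265 = 212.0283 billion.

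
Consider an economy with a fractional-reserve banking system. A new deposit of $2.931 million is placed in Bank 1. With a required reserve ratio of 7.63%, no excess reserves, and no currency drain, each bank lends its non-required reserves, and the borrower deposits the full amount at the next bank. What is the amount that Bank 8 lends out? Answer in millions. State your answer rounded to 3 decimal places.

$1.553 million

Each bank lends a fraction (1 − rr) = 0.9237 of the deposit it receives, so Bank 8 receives 2.931·0.9237^7 and lends 2.931·0.9237^8 ≈ 1.5533 million.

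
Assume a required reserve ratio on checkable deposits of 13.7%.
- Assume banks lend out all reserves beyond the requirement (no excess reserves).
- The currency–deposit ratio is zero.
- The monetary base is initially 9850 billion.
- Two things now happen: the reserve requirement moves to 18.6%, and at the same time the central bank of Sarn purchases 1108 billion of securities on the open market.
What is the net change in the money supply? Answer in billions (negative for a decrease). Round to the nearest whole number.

-12984 billion

Before: m₁ = 1 / (0.137) ≈ 7.299270, MB₁ = 9850, so M₁ = 7.299270 × 9850 = 71897.8095 billion.
After: m₂ = 1 / (0.186) ≈ 5.376344, MB₂ = 9850 + 1108 = 10958, so M₂ = 5.376344 × 10958 ≈ 58913.9776 billion.
ΔM = M₂ − M₁ = 58913.9776 − 71897.8095 = -12983.8319 billion.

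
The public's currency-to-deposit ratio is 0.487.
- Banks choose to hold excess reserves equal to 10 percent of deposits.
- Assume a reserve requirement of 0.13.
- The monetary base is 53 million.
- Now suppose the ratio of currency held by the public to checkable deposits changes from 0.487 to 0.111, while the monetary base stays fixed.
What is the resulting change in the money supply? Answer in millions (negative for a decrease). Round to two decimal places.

62.76 million

Initially m₁ = (1 + 0.487) / (0.13 + 0.1 + 0.487) ≈ 2.07392, so M₁ = 2.07392 × 53 ≈ 109.9178 million.
After the change m₂ = (1 + 0.111) / (0.13 + 0.1 + 0.111) ≈ 3.25806, so M₂ = 3.25806 × 53 ≈ 172.6772 million.
ΔM = M₂ − M₁ = 172.6772 − 109.9178 = 62.7594 million.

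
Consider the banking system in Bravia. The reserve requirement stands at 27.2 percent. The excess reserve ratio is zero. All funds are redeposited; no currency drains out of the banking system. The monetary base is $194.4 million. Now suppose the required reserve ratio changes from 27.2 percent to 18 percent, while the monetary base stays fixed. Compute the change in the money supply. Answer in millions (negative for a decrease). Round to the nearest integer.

$365 million

Initially m₁ = 1 / (0.272) ≈ 3.6765, so M₁ = 3.6765 × 194.4 = 714.7116 million.
After the change m₂ = 1 / (0.18) ≈ 5.5556, so M₂ = 5.5556 × 194.4 ≈ 1080.0086 million.
ΔM = M₂ − M₁ = 1080.0086 − 714.7116 = 365.297 million.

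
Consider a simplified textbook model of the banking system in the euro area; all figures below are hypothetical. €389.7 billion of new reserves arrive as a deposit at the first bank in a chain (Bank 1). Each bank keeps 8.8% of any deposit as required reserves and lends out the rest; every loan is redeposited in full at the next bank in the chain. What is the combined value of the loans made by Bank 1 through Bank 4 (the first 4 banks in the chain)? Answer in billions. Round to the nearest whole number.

€1245 billion

Bank i lends (1 − rr)^i of the original deposit: Bank 1 lends 389.7·0.9120 = 355.4064, Bank 2 lends 389.7·0.9120² ≈ 324.1306, and so on.
Summing a geometric series: total = 389.7·[0.9120·(1 − 0.9120^4) / (1 − 0.9120)] ≈ 1244.7379 billion.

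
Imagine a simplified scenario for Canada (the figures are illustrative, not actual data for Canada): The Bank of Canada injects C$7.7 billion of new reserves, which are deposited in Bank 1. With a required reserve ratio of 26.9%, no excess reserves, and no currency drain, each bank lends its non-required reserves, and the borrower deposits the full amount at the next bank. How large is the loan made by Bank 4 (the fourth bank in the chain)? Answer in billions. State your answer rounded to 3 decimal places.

C$2.199 billion

Each bank lends a fraction (1 − rr) = 0.7310 of the deposit it receives, so Bank 4 receives 7.7·0.7310^3 and lends 7.7·0.7310^4 ≈ 2.1987 billion.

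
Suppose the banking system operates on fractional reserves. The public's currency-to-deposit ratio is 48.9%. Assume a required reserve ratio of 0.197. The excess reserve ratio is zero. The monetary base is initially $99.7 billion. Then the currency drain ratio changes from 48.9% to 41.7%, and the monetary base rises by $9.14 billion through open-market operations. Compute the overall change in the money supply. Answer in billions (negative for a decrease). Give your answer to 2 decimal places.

Before: m₁ = (1 + 0.489) / (0.197 + 0.489) ≈ 2.170554, MB₁ = 99.7, so M₁ = 2.170554 × 99.7 ≈ 216.4042 billion.
After: m₂ = (1 + 0.417) / (0.197 + 0.417) ≈ 2.307818, MB₂ = 99.7 + 9.14 = 108.84, so M₂ = 2.307818 × 108.84 ≈ 251.1829 billion.
ΔM = M₂ − M₁ = 251.1829 − 216.4042 = 34.7787 billion.

$34.78 billion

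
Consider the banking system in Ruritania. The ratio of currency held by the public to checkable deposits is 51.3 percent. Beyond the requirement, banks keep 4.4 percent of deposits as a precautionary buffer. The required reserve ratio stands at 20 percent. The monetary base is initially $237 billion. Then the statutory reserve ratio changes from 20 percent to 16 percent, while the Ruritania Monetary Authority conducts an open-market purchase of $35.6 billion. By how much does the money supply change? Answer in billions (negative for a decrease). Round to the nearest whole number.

$102 billion

Before: m₁ = (1 + 0.513) / (0.2 + 0.044 + 0.513) ≈ 1.9987, MB₁ = 237, so M₁ = 1.9987 × 237 = 473.6919 billion.
After: m₂ = (1 + 0.513) / (0.16 + 0.044 + 0.513) ≈ 2.1102, MB₂ = 237 + 35.6 = 272.6, so M₂ = 2.1102 × 272.6 ≈ 575.2405 billion.
ΔM = M₂ − M₁ = 575.2405 − 473.6919 = 101.5486 billion.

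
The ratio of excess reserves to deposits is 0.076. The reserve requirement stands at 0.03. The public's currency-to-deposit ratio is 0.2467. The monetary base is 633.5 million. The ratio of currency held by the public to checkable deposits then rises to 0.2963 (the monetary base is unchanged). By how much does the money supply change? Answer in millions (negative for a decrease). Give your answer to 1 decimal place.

Initially m₁ = (1 + 0.2467) / (0.03 + 0.076 + 0.2467) ≈ 3.53473, so M₁ = 3.53473 × 633.5 ≈ 2239.2515 million.
After the change m₂ = (1 + 0.2963) / (0.03 + 0.076 + 0.2963) ≈ 3.22222, so M₂ = 3.22222 × 633.5 ≈ 2041.2764 million.
ΔM = M₂ − M₁ = 2041.2764 − 2239.2515 = -197.9751 million.

-198.0 million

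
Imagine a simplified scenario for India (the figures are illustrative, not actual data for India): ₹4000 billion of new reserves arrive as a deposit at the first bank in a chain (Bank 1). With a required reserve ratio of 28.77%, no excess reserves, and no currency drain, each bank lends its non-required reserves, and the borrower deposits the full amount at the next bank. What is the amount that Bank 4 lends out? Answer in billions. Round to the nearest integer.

Each bank lends a fraction (1 − rr) = 0.7123 of the deposit it receives, so Bank 4 receives 4000·0.7123^3 and lends 4000·0.7123^4 ≈ 1029.7025 billion.

₹1030 billion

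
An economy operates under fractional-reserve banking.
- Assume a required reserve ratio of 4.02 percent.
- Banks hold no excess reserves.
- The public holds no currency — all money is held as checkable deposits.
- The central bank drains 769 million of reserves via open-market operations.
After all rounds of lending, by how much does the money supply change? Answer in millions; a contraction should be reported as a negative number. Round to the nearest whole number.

-19129 million

The simple money multiplier is m = 1/rr = 1/0.0402 ≈ 24.8756.
An open-market sale reduces the monetary base by 769 million, so ΔM = m × ΔMB = 24.8756 × (−769) = -19129.3364 million.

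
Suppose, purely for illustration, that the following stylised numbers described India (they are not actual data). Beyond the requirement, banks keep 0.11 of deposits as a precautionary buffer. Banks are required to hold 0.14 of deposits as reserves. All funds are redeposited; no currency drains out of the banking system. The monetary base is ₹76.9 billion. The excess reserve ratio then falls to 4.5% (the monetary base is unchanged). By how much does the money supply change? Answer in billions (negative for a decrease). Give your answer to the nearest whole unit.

₹108 billion

Initially m₁ = 1 / (0.14 + 0.11) = 4, so M₁ = 4 × 76.9 = 307.6 billion.
After the change m₂ = 1 / (0.14 + 0.045) ≈ 5.4054, so M₂ = 5.4054 × 76.9 ≈ 415.6753 billion.
ΔM = M₂ − M₁ = 415.6753 − 307.6 = 108.0753 billion.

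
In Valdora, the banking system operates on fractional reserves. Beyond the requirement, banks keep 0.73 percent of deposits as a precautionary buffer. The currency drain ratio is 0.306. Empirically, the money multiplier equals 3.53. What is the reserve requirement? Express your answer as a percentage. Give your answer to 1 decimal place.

Using m = 3.53. Since m = (1 + c)/(c + rr + e), the denominator satisfies c + rr + e = (1 + c)/m = (1 + 0.306) / 3.53 ≈ 0.369972.
With c = 0.306 and e = 0.0073, the reserve requirement is 0.369972 − 0.306 − 0.0073 = 0.056672.

5.7%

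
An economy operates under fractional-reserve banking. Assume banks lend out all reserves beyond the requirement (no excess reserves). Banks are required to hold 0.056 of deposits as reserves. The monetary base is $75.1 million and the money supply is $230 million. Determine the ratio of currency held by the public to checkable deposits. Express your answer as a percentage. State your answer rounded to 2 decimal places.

Using m = M/MB = 230/75.1 ≈ 3.062583. From m = (1 + c)/(c + rr + e), rearranging gives 1 + c = m·(c + rr + e), so c·(1 − m) = m·(rr + e) − 1.
Hence c = [m·(rr + e) − 1]/(1 − m) = [3.062583 × (0.056 + 0) − 1] / (1 − 3.062583) ≈ 0.401679.

40.17%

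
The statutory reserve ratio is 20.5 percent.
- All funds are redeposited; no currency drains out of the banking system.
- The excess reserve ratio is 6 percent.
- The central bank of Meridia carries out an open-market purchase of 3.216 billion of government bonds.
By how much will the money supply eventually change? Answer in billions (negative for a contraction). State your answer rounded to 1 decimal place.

The money multiplier is m = 1 / (rr + e) = 1 / (0.205 + 0.06) ≈ 3.7736.
The purchase adds 3.216 billion of base, so ΔM = m × ΔMB = 3.7736 × (+3.216) ≈ 12.1359 billion.

12.1 billion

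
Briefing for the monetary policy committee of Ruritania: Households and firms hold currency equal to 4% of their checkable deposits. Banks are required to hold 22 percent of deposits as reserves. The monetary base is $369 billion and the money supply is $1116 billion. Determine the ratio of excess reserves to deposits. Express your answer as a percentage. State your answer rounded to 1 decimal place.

Using m = M/MB = 1116/369 ≈ 3.024390. Since m = (1 + c)/(c + rr + e), the denominator satisfies c + rr + e = (1 + c)/m = (1 + 0.04) / 3.024390 ≈ 0.343871.
With c = 0.04 and rr = 0.22, the ratio of excess reserves to deposits is 0.343871 − 0.04 − 0.22 = 0.083871.

8.4%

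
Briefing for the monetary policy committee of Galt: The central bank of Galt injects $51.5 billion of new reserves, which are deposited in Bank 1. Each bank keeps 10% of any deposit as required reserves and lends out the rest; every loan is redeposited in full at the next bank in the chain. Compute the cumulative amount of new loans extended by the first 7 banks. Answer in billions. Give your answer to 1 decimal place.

$241.8 billion

Bank i lends (1 − rr)^i of the original deposit: Bank 1 lends 51.5·0.9000 = 46.3500, Bank 2 lends 51.5·0.9000² = 41.7150, and so on.
Summing a geometric series: total = 51.5·[0.9000·(1 − 0.9000^7) / (1 − 0.9000)] ≈ 241.8094 billion.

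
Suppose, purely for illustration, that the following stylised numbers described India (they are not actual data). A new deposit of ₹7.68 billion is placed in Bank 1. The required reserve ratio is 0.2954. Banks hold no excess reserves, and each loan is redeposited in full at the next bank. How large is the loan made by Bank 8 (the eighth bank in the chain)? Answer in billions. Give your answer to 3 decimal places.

Each bank lends a fraction (1 − rr) = 0.7046 of the deposit it receives, so Bank 8 receives 7.68·0.7046^7 and lends 7.68·0.7046^8 ≈ 0.4666 billion.

₹0.467 billion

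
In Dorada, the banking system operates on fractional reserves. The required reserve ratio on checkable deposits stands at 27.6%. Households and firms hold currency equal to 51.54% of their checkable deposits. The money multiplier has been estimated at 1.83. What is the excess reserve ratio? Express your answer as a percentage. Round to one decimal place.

3.7%

Using m = 1.83. Since m = (1 + c)/(c + rr + e), the denominator satisfies c + rr + e = (1 + c)/m = (1 + 0.5154) / 1.83 ≈ 0.828087.
With c = 0.5154 and rr = 0.276, the excess reserve ratio is 0.828087 − 0.5154 − 0.276 = 0.036687.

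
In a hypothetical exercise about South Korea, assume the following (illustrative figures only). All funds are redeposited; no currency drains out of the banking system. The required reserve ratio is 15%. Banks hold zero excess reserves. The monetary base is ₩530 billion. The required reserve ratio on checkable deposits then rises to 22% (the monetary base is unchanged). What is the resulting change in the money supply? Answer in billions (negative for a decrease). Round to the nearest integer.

Initially m₁ = 1 / (0.15) ≈ 6.6667, so M₁ = 6.6667 × 530 = 3533.351 billion.
After the change m₂ = 1 / (0.22) ≈ 4.5455, so M₂ = 4.5455 × 530 = 2409.115 billion.
ΔM = M₂ − M₁ = 2409.115 − 3533.351 = -1124.236 billion.

-1124 billion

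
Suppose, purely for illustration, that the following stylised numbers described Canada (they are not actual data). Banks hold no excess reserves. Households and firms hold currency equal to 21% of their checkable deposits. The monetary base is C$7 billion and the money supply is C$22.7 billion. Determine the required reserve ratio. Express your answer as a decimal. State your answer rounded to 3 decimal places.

Using m = M/MB = 22.7/7 ≈ 3.242857. Since m = (1 + c)/(c + rr + e), the denominator satisfies c + rr + e = (1 + c)/m = (1 + 0.21) / 3.242857 ≈ 0.373128.
With c = 0.21 and e = 0, the required reserve ratio is 0.373128 − 0.21 − 0 = 0.163128.

0.163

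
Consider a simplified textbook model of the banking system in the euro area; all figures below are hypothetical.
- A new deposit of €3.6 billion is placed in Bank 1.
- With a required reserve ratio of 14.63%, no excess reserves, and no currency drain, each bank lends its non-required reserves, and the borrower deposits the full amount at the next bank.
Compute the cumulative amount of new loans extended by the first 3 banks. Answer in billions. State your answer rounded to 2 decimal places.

Bank i lends (1 − rr)^i of the original deposit: Bank 1 lends 3.6·0.8537 ≈ 3.0733, Bank 2 lends 3.6·0.8537² ≈ 2.6237, and so on.
Summing a geometric series: total = 3.6·[0.8537·(1 − 0.8537^3) / (1 − 0.8537)] ≈ 7.9369 billion.

€7.94 billion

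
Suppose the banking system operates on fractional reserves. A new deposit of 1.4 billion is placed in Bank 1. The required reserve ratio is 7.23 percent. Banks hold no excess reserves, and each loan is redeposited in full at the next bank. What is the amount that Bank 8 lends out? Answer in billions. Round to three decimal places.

0.768 billion

Each bank lends a fraction (1 − rr) = 0.9277 of the deposit it receives, so Bank 8 receives 1.4·0.9277^7 and lends 1.4·0.9277^8 ≈ 0.7680 billion.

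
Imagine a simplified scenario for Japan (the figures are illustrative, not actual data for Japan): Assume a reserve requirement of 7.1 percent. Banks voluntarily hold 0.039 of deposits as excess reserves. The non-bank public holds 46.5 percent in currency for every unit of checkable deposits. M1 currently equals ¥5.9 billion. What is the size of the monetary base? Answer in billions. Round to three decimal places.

¥2.316 billion

The money multiplier is m = (1 + c) / (rr + e + c) = (1 + 0.465) / (0.071 + 0.039 + 0.465) ≈ 2.54783.
MB = M / m = 5.9 / 2.54783 ≈ 2.3157 billion.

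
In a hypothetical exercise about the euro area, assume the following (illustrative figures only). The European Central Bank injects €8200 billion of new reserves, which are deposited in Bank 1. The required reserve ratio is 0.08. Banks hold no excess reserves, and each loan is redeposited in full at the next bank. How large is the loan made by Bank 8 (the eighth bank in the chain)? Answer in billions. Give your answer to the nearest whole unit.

€4208 billion

Each bank lends a fraction (1 − rr) = 0.9200 of the deposit it receives, so Bank 8 receives 8200·0.9200^7 and lends 8200·0.9200^8 ≈ 4208.3948 billion.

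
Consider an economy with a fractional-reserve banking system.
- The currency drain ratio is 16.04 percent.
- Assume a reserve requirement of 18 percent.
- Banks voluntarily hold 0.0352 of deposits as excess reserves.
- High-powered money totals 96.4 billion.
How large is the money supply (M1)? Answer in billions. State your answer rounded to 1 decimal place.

297.8 billion

The money multiplier is m = (1 + c) / (rr + e + c) = (1 + 0.1604) / (0.18 + 0.0352 + 0.1604) ≈ 3.0895.
So M = m × MB = 3.0895 × 96.4 = 297.8278 billion.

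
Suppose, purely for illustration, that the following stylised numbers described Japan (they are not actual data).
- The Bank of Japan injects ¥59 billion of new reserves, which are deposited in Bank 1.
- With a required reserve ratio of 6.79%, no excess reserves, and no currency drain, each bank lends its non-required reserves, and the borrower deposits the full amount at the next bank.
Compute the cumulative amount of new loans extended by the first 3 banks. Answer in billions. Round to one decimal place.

Bank i lends (1 − rr)^i of the original deposit: Bank 1 lends 59·0.9321 = 54.9939, Bank 2 lends 59·0.9321² ≈ 51.2598, and so on.
Summing a geometric series: total = 59·[0.9321·(1 − 0.9321^3) / (1 − 0.9321)] ≈ 154.0330 billion.

¥154.0 billion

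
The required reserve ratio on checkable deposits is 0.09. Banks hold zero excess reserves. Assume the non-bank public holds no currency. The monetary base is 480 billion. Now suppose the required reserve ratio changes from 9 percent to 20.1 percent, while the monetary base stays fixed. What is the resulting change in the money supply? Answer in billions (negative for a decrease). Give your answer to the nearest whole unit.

Initially m₁ = 1 / (0.09) ≈ 11.1111, so M₁ = 11.1111 × 480 = 5333.328 billion.
After the change m₂ = 1 / (0.201) ≈ 4.9751, so M₂ = 4.9751 × 480 = 2388.048 billion.
ΔM = M₂ − M₁ = 2388.048 − 5333.328 = -2945.28 billion.

-2945 billion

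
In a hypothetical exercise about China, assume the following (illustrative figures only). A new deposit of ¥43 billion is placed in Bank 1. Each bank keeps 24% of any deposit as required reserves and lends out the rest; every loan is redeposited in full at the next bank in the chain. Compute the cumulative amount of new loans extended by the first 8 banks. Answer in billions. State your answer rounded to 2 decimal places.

¥121.01 billion

Bank i lends (1 − rr)^i of the original deposit: Bank 1 lends 43·0.7600 = 32.6800, Bank 2 lends 43·0.7600² = 24.8368, and so on.
Summing a geometric series: total = 43·[0.7600·(1 − 0.7600^8) / (1 − 0.7600)] ≈ 121.0108 billion.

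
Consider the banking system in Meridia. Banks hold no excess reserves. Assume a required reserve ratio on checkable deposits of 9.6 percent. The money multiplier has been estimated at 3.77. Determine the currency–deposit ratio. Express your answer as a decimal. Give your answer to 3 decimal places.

0.230

Using m = 3.77. From m = (1 + c)/(c + rr + e), rearranging gives 1 + c = m·(c + rr + e), so c·(1 − m) = m·(rr + e) − 1.
Hence c = [m·(rr + e) − 1]/(1 − m) = [3.77 × (0.096 + 0) − 1] / (1 − 3.77) ≈ 0.230354.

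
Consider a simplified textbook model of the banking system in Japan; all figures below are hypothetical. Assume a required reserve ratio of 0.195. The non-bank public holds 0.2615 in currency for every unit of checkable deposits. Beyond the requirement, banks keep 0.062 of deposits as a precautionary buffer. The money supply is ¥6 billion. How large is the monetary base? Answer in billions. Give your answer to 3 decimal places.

¥2.466 billion

The money multiplier is m = (1 + c) / (rr + e + c) = (1 + 0.2615) / (0.195 + 0.062 + 0.2615) ≈ 2.43298.
MB = M / m = 6 / 2.43298 ≈ 2.4661 billion.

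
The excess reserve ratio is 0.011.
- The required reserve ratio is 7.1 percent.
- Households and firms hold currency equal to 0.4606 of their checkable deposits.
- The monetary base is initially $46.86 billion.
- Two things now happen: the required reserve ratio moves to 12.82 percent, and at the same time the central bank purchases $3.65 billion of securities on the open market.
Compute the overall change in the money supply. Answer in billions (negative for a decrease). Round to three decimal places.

Before: m₁ = (1 + 0.4606) / (0.071 + 0.011 + 0.4606) ≈ 2.691854, MB₁ = 46.86, so M₁ = 2.691854 × 46.86 ≈ 126.1403 billion.
After: m₂ = (1 + 0.4606) / (0.1282 + 0.011 + 0.4606) ≈ 2.435145, MB₂ = 46.86 + 3.65 = 50.51, so M₂ = 2.435145 × 50.51 ≈ 122.9992 billion.
ΔM = M₂ − M₁ = 122.9992 − 126.1403 = -3.1411 billion.

-3.141 billion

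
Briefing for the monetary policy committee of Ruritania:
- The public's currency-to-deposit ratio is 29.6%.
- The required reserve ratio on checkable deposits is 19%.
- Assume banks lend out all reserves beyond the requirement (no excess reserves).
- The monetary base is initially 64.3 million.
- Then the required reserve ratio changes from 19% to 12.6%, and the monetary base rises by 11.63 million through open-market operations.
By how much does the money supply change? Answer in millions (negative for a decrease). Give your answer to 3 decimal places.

61.721 million

Before: m₁ = (1 + 0.296) / (0.19 + 0.296) ≈ 2.666667, MB₁ = 64.3, so M₁ = 2.666667 × 64.3 ≈ 171.4667 million.
After: m₂ = (1 + 0.296) / (0.126 + 0.296) ≈ 3.071090, MB₂ = 64.3 + 11.63 = 75.93, so M₂ = 3.071090 × 75.93 ≈ 233.1879 million.
ΔM = M₂ − M₁ = 233.1879 − 171.4667 = 61.7212 million.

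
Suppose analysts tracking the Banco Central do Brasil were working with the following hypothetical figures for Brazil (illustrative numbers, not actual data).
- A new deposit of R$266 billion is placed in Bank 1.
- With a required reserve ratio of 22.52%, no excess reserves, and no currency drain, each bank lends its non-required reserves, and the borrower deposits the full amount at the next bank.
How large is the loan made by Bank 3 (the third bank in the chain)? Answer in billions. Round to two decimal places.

R$123.72 billion

Each bank lends a fraction (1 − rr) = 0.7748 of the deposit it receives, so Bank 3 receives 266·0.7748^2 and lends 266·0.7748^3 ≈ 123.7230 billion.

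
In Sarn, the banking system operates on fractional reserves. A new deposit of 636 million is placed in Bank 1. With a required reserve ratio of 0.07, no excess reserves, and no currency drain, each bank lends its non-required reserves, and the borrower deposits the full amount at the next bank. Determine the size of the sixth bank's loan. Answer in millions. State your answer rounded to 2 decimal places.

Each bank lends a fraction (1 − rr) = 0.9300 of the deposit it receives, so Bank 6 receives 636·0.9300^5 and lends 636·0.9300^6 ≈ 411.4858 million.

411.49 million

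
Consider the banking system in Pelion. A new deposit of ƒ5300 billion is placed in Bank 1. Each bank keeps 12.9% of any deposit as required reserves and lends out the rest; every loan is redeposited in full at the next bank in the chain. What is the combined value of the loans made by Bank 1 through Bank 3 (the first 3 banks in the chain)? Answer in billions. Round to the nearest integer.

ƒ12139 billion

Bank i lends (1 − rr)^i of the original deposit: Bank 1 lends 5300·0.8710 = 4616.3000, Bank 2 lends 5300·0.8710² = 4020.7973, and so on.
Summing a geometric series: total = 5300·[0.8710·(1 − 0.8710^3) / (1 − 0.8710)] ≈ 12139.2117 billion.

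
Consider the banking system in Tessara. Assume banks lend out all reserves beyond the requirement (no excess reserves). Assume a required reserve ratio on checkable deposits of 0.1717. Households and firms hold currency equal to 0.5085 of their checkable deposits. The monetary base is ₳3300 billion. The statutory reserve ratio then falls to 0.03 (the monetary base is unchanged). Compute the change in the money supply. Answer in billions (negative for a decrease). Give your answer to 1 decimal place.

₳1925.8 billion

Initially m₁ = (1 + 0.5085) / (0.1717 + 0.5085) ≈ 2.217730, so M₁ = 2.217730 × 3300 = 7318.509 billion.
After the change m₂ = (1 + 0.5085) / (0.03 + 0.5085) ≈ 2.801300, so M₂ = 2.801300 × 3300 = 9244.29 billion.
ΔM = M₂ − M₁ = 9244.29 − 7318.509 = 1925.781 billion.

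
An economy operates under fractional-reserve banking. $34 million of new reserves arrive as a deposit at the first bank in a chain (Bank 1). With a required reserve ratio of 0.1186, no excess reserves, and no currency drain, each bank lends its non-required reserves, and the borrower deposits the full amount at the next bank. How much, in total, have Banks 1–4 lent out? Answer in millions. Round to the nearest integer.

$100 million

Bank i lends (1 − rr)^i of the original deposit: Bank 1 lends 34·0.8814 = 29.9676, Bank 2 lends 34·0.8814² ≈ 26.4134, and so on.
Summing a geometric series: total = 34·[0.8814·(1 − 0.8814^4) / (1 − 0.8814)] ≈ 100.1816 million.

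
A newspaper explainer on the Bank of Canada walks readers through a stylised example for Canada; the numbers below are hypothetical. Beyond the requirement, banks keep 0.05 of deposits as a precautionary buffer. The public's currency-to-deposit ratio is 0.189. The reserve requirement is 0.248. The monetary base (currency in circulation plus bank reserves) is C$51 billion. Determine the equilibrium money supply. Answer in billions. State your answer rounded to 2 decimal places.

C$124.52 billion

The money multiplier is m = (1 + c) / (rr + e + c) = (1 + 0.189) / (0.248 + 0.05 + 0.189) ≈ 2.44148.
So M = m × MB = 2.44148 × 51 ≈ 124.5155 billion.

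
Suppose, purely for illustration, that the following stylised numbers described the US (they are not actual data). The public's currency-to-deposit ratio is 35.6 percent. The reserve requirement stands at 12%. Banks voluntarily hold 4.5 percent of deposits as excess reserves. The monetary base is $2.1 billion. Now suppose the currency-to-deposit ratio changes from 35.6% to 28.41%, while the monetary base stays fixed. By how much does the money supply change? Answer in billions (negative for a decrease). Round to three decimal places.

$0.539 billion

Initially m₁ = (1 + 0.356) / (0.12 + 0.045 + 0.356) ≈ 2.60269, so M₁ = 2.60269 × 2.1 ≈ 5.4656 billion.
After the change m₂ = (1 + 0.2841) / (0.12 + 0.045 + 0.2841) ≈ 2.85927, so M₂ = 2.85927 × 2.1 ≈ 6.0045 billion.
ΔM = M₂ − M₁ = 6.0045 − 5.4656 = 0.5389 billion.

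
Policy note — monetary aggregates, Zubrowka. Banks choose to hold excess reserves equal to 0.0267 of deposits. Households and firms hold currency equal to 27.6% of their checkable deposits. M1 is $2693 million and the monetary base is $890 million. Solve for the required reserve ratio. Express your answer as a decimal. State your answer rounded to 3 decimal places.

Using m = M/MB = 2693/890 ≈ 3.025843. Since m = (1 + c)/(c + rr + e), the denominator satisfies c + rr + e = (1 + c)/m = (1 + 0.276) / 3.025843 ≈ 0.421701.
With c = 0.276 and e = 0.0267, the required reserve ratio is 0.421701 − 0.276 − 0.0267 = 0.119001.

0.119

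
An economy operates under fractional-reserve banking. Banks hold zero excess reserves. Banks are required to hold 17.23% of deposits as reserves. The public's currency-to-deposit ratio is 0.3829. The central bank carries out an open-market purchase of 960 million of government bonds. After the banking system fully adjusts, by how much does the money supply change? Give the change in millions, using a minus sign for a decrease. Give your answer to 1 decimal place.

2391.2 million

The money multiplier is m = (1 + c) / (rr + c) = (1 + 0.3829) / (0.1723 + 0.3829) ≈ 2.49081.
The purchase adds 960 million of base, so ΔM = m × ΔMB = 2.49081 × (+960) = 2391.1776 million.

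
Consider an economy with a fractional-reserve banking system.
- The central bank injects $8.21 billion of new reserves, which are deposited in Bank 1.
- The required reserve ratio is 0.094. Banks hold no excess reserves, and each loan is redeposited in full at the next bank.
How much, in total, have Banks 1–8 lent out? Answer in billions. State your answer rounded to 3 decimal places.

Bank i lends (1 − rr)^i of the original deposit: Bank 1 lends 8.21·0.9060 ≈ 7.4383, Bank 2 lends 8.21·0.9060² ≈ 6.7391, and so on.
Summing a geometric series: total = 8.21·[0.9060·(1 − 0.9060^8) / (1 − 0.9060)] ≈ 43.2077 billion.

$43.208 billion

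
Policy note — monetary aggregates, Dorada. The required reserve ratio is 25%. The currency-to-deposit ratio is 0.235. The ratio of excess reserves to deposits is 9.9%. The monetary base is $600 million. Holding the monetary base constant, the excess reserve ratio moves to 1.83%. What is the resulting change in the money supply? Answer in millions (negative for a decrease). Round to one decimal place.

$203.4 million

Initially m₁ = (1 + 0.235) / (0.25 + 0.099 + 0.235) ≈ 2.11473, so M₁ = 2.11473 × 600 = 1268.838 million.
After the change m₂ = (1 + 0.235) / (0.25 + 0.0183 + 0.235) ≈ 2.45380, so M₂ = 2.45380 × 600 = 1472.28 million.
ΔM = M₂ − M₁ = 1472.28 − 1268.838 = 203.442 million.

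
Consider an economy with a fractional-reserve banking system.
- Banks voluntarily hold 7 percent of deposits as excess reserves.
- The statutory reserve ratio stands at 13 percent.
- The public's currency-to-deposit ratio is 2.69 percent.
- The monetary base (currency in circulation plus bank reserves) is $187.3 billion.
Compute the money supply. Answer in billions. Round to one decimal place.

The money multiplier is m = (1 + c) / (rr + e + c) = (1 + 0.0269) / (0.13 + 0.07 + 0.0269) ≈ 4.52578.
So M = m × MB = 4.52578 × 187.3 ≈ 847.6786 billion.

$847.7 billion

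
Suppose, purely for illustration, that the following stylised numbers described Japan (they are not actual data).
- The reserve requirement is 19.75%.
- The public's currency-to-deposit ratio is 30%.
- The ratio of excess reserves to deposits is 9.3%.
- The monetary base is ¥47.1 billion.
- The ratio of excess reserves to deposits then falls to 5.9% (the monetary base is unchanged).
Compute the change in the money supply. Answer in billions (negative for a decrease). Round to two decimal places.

Initially m₁ = (1 + 0.3) / (0.1975 + 0.093 + 0.3) ≈ 2.20152, so M₁ = 2.20152 × 47.1 ≈ 103.6916 billion.
After the change m₂ = (1 + 0.3) / (0.1975 + 0.059 + 0.3) ≈ 2.33603, so M₂ = 2.33603 × 47.1 ≈ 110.027 billion.
ΔM = M₂ − M₁ = 110.027 − 103.6916 = 6.3354 billion.

¥6.34 billion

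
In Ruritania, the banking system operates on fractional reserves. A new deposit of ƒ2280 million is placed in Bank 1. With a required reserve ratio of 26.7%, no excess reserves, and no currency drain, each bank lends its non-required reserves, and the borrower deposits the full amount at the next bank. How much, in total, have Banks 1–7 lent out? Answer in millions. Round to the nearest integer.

ƒ5548 million

Bank i lends (1 − rr)^i of the original deposit: Bank 1 lends 2280·0.7330 = 1671.2400, Bank 2 lends 2280·0.7330² ≈ 1225.0189, and so on.
Summing a geometric series: total = 2280·[0.7330·(1 − 0.7330^7) / (1 − 0.7330)] ≈ 5547.6940 million.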